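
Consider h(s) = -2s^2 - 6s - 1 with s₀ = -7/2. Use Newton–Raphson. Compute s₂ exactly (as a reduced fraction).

-2081/736

h'(s) = -4s - 6.
h(-7/2) = -9/2, h'(-7/2) = 8, so s₁ = (-7/2) - (-9/2)/8 = -47/16.
h(-47/16) = -81/128, h'(-47/16) = 23/4, so s₂ = (-47/16) - (-81/128)/(23/4) = -2081/736.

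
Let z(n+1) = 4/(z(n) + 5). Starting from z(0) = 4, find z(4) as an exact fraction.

z(1) = 4/(4 + 5) = 4/9.
z(2) = 4/(4/9 + 5) = 36/49.
z(3) = 4/(36/49 + 5) = 196/281.
z(4) = 4/(196/281 + 5) = 1124/1601.

1124/1601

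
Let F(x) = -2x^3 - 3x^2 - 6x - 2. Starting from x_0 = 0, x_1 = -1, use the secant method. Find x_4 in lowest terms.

F(0) = -2, F(-1) = 3. x_2 = (-1) - 3·((-1) - 0)/(3 - (-2)) = -2/5.
F(-1) = 3, F(-2/5) = 6/125. x_3 = (-2/5) - (6/125)·((-2/5) - (-1))/((6/125) - 3) = -16/41.
F(-2/5) = 6/125, F(-16/41) = 238/68921. x_4 = (-16/41) - (238/68921)·((-16/41) - (-2/5))/((238/68921) - (6/125)) = -37369/95944.

-37369/95944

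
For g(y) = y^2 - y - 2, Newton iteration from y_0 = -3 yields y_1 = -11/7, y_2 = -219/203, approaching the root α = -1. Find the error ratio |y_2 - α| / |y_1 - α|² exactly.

7/29

y_1 - α = -11/7 - (-1) = -11/7 + 1 = -4/7, so |y_1 - α| = 4/7.
y_2 - α = -219/203 - (-1) = -219/203 + 1 = -16/203, so |y_2 - α| = 16/203.
|y_1 - α|² = 16/49.
Ratio = (16/203) / (16/49) = 7/29.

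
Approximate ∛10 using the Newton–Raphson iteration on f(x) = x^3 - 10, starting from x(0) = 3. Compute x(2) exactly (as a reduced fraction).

360559/165888

f'(x) = 3x^2.
f(3) = 17, f'(3) = 27, so x(1) = 3 - 17/27 = 64/27.
f(64/27) = 65314/19683, f'(64/27) = 4096/243, so x(2) = (64/27) - (65314/19683)/(4096/243) = 360559/165888.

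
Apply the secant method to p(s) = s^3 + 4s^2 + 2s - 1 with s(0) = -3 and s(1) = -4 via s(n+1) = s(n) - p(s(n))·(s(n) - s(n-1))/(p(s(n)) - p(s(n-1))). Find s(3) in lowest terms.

-531/163

p(-3) = 2, p(-4) = -9. s(2) = (-4) - (-9)·((-4) - (-3))/((-9) - 2) = -35/11.
p(-4) = -9, p(-35/11) = 1224/1331. s(3) = (-35/11) - (1224/1331)·((-35/11) - (-4))/((1224/1331) - (-9)) = -531/163.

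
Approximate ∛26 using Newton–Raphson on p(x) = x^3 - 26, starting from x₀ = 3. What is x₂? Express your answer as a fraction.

767879/259200

p'(x) = 3x^2.
p(3) = 1, p'(3) = 27, so x₁ = 3 - 1/27 = 80/27.
p(80/27) = 242/19683, p'(80/27) = 6400/243, so x₂ = (80/27) - (242/19683)/(6400/243) = 767879/259200.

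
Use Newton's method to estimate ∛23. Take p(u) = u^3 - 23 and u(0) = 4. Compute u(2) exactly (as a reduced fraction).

p'(u) = 3u^2.
p(4) = 41, p'(4) = 48, so u(1) = 4 - 41/48 = 151/48.
p(151/48) = 899335/110592, p'(151/48) = 22801/768, so u(2) = (151/48) - (899335/110592)/(22801/768) = 4714759/1641672.

4714759/1641672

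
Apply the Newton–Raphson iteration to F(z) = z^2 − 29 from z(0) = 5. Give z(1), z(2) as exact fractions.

F'(z) = 2z.
F(5) = −4, F'(5) = 10, so z(1) = 5 − (−4)/10 = 27/5.
F(27/5) = 4/25, F'(27/5) = 54/5, so z(2) = (27/5) − (4/25)/(54/5) = 727/135.

z(1) = 27/5, z(2) = 727/135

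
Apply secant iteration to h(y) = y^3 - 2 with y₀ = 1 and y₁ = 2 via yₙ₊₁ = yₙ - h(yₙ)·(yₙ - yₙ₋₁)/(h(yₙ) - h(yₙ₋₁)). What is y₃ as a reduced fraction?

75/62

h(1) = -1, h(2) = 6. y₂ = 2 - 6·(2 - 1)/(6 - (-1)) = 8/7.
h(2) = 6, h(8/7) = -174/343. y₃ = (8/7) - (-174/343)·((8/7) - 2)/((-174/343) - 6) = 75/62.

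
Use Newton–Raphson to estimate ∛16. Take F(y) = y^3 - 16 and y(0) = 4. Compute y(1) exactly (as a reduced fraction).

F'(y) = 3y^2.
F(4) = 48, F'(4) = 48, so y(1) = 4 - 48/48 = 3.

3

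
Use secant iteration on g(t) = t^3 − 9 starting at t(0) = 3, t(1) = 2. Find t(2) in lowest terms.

g(3) = 18, g(2) = −1. t(2) = 2 − (−1)·(2 − 3)/((−1) − 18) = 39/19.

39/19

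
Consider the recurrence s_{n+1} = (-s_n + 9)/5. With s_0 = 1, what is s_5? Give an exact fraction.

4688/3125

s_1 = (-1 + 9)/5 = 8/5.
s_2 = (-(8/5) + 9)/5 = 37/25.
s_3 = (-(37/25) + 9)/5 = 188/125.
s_4 = (-(188/125) + 9)/5 = 937/625.
s_5 = (-(937/625) + 9)/5 = 4688/3125.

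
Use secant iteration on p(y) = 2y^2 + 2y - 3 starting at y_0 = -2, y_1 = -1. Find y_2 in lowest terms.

p(-2) = 1, p(-1) = -3. y_2 = (-1) - (-3)·((-1) - (-2))/((-3) - 1) = -7/4.

-7/4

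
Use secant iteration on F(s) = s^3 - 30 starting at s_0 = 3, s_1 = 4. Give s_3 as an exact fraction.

80271/25886

F(3) = -3, F(4) = 34. s_2 = 4 - 34·(4 - 3)/(34 - (-3)) = 114/37.
F(4) = 34, F(114/37) = -38046/50653. s_3 = (114/37) - (-38046/50653)·((114/37) - 4)/((-38046/50653) - 34) = 80271/25886.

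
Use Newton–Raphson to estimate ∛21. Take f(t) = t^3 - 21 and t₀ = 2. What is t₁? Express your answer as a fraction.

f'(t) = 3t^2.
f(2) = -13, f'(2) = 12, so t₁ = 2 - (-13)/12 = 37/12.

37/12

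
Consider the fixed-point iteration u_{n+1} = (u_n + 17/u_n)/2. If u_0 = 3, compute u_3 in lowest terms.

u_1 = (3 + 17/3)/2 = 13/3.
u_2 = (13/3 + 17/(13/3))/2 = 161/39.
u_3 = (161/39 + 17/(161/39))/2 = 25889/6279.

25889/6279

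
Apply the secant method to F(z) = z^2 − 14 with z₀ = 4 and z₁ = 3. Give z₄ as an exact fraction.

4591/1227

F(4) = 2, F(3) = −5. z₂ = 3 − (−5)·(3 − 4)/((−5) − 2) = 26/7.
F(3) = −5, F(26/7) = −10/49. z₃ = (26/7) − (−10/49)·((26/7) − 3)/((−10/49) − (−5)) = 176/47.
F(26/7) = −10/49, F(176/47) = 50/2209. z₄ = (176/47) − (50/2209)·((176/47) − (26/7))/((50/2209) − (−10/49)) = 4591/1227.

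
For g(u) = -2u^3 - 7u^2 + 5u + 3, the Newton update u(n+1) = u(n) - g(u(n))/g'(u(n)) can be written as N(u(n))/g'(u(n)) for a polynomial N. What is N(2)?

-63

g'(u) = -6u^2 - 14u + 5.
N(u) = u·g'(u) - g(u) = u·(-6u^2 - 14u + 5) - (-2u^3 - 7u^2 + 5u + 3) = -4u^3 - 7u^2 - 3.
N(2) = -63.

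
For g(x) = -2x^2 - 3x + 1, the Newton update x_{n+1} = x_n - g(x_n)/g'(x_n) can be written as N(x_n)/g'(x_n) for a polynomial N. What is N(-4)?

-33

g'(x) = -4x - 3.
N(x) = x·g'(x) - g(x) = x·(-4x - 3) - (-2x^2 - 3x + 1) = -2x^2 - 1.
N(-4) = -33.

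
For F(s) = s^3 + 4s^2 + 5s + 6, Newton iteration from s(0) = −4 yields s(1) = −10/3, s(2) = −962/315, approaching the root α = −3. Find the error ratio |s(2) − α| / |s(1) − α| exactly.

17/105

s(1) − α = −10/3 − (−3) = −10/3 + 3 = −1/3, so |s(1) − α| = 1/3.
s(2) − α = −962/315 − (−3) = −962/315 + 3 = −17/315, so |s(2) − α| = 17/315.
Ratio = (17/315) / (1/3) = 17/105.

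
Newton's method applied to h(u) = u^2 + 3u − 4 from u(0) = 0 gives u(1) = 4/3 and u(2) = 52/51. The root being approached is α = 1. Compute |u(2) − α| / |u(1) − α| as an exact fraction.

u(1) − α = 4/3 − 1 = 1/3, so |u(1) − α| = 1/3.
u(2) − α = 52/51 − 1 = 1/51, so |u(2) − α| = 1/51.
Ratio = (1/51) / (1/3) = 1/17.

1/17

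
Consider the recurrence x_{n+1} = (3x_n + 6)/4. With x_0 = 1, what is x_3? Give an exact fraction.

x_1 = (3·1 + 6)/4 = 9/4.
x_2 = (3·(9/4) + 6)/4 = 51/16.
x_3 = (3·(51/16) + 6)/4 = 249/64.

249/64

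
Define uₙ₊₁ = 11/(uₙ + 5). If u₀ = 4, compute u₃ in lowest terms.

616/379

u₁ = 11/(4 + 5) = 11/9.
u₂ = 11/(11/9 + 5) = 99/56.
u₃ = 11/(99/56 + 5) = 616/379.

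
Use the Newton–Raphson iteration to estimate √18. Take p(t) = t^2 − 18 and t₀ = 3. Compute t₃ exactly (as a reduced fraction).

577/136

p'(t) = 2t.
p(3) = −9, p'(3) = 6, so t₁ = 3 − (−9)/6 = 9/2.
p(9/2) = 9/4, p'(9/2) = 9, so t₂ = (9/2) − (9/4)/9 = 17/4.
p(17/4) = 1/16, p'(17/4) = 17/2, so t₃ = (17/4) − (1/16)/(17/2) = 577/136.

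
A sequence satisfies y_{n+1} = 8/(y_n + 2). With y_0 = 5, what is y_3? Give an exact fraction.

44/25

y_1 = 8/(5 + 2) = 8/7.
y_2 = 8/(8/7 + 2) = 28/11.
y_3 = 8/(28/11 + 2) = 44/25.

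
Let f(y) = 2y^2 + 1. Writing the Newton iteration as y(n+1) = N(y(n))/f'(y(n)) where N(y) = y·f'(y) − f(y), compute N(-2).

f'(y) = 4y.
N(y) = y·f'(y) − f(y) = y·(4y) − (2y^2 + 1) = 2y^2 − 1.
N(-2) = 7.

7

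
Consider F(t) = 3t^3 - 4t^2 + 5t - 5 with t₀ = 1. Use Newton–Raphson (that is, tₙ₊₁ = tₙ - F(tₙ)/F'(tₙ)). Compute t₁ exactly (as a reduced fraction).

F'(t) = 9t^2 - 8t + 5.
F(1) = -1, F'(1) = 6, so t₁ = 1 - (-1)/6 = 7/6.

7/6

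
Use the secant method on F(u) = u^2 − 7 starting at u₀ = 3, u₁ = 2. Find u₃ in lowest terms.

F(3) = 2, F(2) = −3. u₂ = 2 − (−3)·(2 − 3)/((−3) − 2) = 13/5.
F(2) = −3, F(13/5) = −6/25. u₃ = (13/5) − (−6/25)·((13/5) − 2)/((−6/25) − (−3)) = 61/23.

61/23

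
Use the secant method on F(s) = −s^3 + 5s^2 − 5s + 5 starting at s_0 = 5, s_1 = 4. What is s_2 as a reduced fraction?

85/21

F(5) = −20, F(4) = 1. s_2 = 4 − 1·(4 − 5)/(1 − (−20)) = 85/21.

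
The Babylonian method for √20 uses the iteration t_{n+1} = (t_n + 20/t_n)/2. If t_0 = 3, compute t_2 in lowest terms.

1561/348

t_1 = (3 + 20/3)/2 = 29/6.
t_2 = (29/6 + 20/(29/6))/2 = 1561/348.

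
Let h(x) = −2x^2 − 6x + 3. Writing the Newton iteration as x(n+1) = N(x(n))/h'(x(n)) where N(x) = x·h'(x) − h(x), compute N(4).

h'(x) = −4x − 6.
N(x) = x·h'(x) − h(x) = x·(−4x − 6) − (−2x^2 − 6x + 3) = −2x^2 − 3.
N(4) = −35.

−35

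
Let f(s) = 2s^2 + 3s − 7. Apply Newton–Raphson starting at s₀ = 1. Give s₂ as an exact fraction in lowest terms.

505/399

f'(s) = 4s + 3.
f(1) = −2, f'(1) = 7, so s₁ = 1 − (−2)/7 = 9/7.
f(9/7) = 8/49, f'(9/7) = 57/7, so s₂ = (9/7) − (8/49)/(57/7) = 505/399.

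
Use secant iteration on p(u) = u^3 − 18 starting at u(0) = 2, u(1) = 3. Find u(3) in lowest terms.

2402/921

p(2) = −10, p(3) = 9. u(2) = 3 − 9·(3 − 2)/(9 − (−10)) = 48/19.
p(3) = 9, p(48/19) = −12870/6859. u(3) = (48/19) − (−12870/6859)·((48/19) − 3)/((−12870/6859) − 9) = 2402/921.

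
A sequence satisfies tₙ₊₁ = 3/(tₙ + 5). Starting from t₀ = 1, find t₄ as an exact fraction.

t₁ = 3/(1 + 5) = 1/2.
t₂ = 3/(1/2 + 5) = 6/11.
t₃ = 3/(6/11 + 5) = 33/61.
t₄ = 3/(33/61 + 5) = 183/338.

183/338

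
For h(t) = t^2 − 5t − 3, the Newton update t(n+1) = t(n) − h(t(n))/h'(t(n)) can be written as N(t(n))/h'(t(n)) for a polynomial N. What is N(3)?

h'(t) = 2t − 5.
N(t) = t·h'(t) − h(t) = t·(2t − 5) − (t^2 − 5t − 3) = t^2 + 3.
N(3) = 12.

12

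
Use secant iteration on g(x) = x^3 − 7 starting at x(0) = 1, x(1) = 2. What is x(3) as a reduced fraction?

g(1) = −6, g(2) = 1. x(2) = 2 − 1·(2 − 1)/(1 − (−6)) = 13/7.
g(2) = 1, g(13/7) = −204/343. x(3) = (13/7) − (−204/343)·((13/7) − 2)/((−204/343) − 1) = 1045/547.

1045/547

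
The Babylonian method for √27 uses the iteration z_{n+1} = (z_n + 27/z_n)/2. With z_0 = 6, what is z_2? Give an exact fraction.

z_1 = (6 + 27/6)/2 = 21/4.
z_2 = (21/4 + 27/(21/4))/2 = 291/56.

291/56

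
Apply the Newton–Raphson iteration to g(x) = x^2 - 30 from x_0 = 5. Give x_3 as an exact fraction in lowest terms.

116161/21208

g'(x) = 2x.
g(5) = -5, g'(5) = 10, so x_1 = 5 - (-5)/10 = 11/2.
g(11/2) = 1/4, g'(11/2) = 11, so x_2 = (11/2) - (1/4)/11 = 241/44.
g(241/44) = 1/1936, g'(241/44) = 241/22, so x_3 = (241/44) - (1/1936)/(241/22) = 116161/21208.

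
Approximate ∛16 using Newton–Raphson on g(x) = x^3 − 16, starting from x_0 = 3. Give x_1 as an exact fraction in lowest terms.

70/27

g'(x) = 3x^2.
g(3) = 11, g'(3) = 27, so x_1 = 3 − 11/27 = 70/27.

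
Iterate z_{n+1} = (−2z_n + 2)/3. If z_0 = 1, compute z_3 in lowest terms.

2/9

z_1 = (−2·1 + 2)/3 = 0.
z_2 = (−2·0 + 2)/3 = 2/3.
z_3 = (−2·(2/3) + 2)/3 = 2/9.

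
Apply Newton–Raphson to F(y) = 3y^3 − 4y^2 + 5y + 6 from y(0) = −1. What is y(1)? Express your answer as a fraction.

F'(y) = 9y^2 − 8y + 5.
F(−1) = −6, F'(−1) = 22, so y(1) = (−1) − (−6)/22 = −8/11.

−8/11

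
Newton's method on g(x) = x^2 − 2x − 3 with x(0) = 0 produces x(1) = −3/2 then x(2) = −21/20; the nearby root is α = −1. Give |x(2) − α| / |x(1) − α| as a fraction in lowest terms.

x(1) − α = −3/2 − (−1) = −3/2 + 1 = −1/2, so |x(1) − α| = 1/2.
x(2) − α = −21/20 − (−1) = −21/20 + 1 = −1/20, so |x(2) − α| = 1/20.
Ratio = (1/20) / (1/2) = 1/10.

1/10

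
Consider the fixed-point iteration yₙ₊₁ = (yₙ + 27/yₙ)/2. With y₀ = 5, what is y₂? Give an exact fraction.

1351/260

y₁ = (5 + 27/5)/2 = 26/5.
y₂ = (26/5 + 27/(26/5))/2 = 1351/260.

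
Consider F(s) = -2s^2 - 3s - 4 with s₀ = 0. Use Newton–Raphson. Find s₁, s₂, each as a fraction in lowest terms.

s₁ = -4/3, s₂ = 4/21

F'(s) = -4s - 3.
F(0) = -4, F'(0) = -3, so s₁ = 0 - (-4)/(-3) = -4/3.
F(-4/3) = -32/9, F'(-4/3) = 7/3, so s₂ = (-4/3) - (-32/9)/(7/3) = 4/21.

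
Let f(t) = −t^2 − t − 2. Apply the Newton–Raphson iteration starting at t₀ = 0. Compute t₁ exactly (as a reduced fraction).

f'(t) = −2t − 1.
f(0) = −2, f'(0) = −1, so t₁ = 0 − (−2)/(−1) = −2.

−2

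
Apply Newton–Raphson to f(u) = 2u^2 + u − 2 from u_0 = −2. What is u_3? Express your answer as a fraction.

f'(u) = 4u + 1.
f(−2) = 4, f'(−2) = −7, so u_1 = (−2) − 4/(−7) = −10/7.
f(−10/7) = 32/49, f'(−10/7) = −33/7, so u_2 = (−10/7) − (32/49)/(−33/7) = −298/231.
f(−298/231) = 2048/53361, f'(−298/231) = −961/231, so u_3 = (−298/231) − (2048/53361)/(−961/231) = −284330/221991.

−284330/221991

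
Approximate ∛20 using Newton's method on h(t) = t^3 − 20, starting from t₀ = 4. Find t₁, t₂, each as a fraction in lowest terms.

h'(t) = 3t^2.
h(4) = 44, h'(4) = 48, so t₁ = 4 − 44/48 = 37/12.
h(37/12) = 16093/1728, h'(37/12) = 1369/48, so t₂ = (37/12) − (16093/1728)/(1369/48) = 67933/24642.

t₁ = 37/12, t₂ = 67933/24642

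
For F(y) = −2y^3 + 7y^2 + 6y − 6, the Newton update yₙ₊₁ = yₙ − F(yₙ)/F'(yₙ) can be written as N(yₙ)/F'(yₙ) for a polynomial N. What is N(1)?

F'(y) = −6y^2 + 14y + 6.
N(y) = y·F'(y) − F(y) = y·(−6y^2 + 14y + 6) − (−2y^3 + 7y^2 + 6y − 6) = −4y^3 + 7y^2 + 6.
N(1) = 9.

9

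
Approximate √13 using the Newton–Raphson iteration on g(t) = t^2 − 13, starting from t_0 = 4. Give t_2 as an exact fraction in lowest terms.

1673/464

g'(t) = 2t.
g(4) = 3, g'(4) = 8, so t_1 = 4 − 3/8 = 29/8.
g(29/8) = 9/64, g'(29/8) = 29/4, so t_2 = (29/8) − (9/64)/(29/4) = 1673/464.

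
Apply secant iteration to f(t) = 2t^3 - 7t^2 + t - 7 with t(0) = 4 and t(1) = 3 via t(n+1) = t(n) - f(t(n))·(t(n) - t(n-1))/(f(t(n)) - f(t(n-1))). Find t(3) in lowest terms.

70/19

f(4) = 13, f(3) = -13. t(2) = 3 - (-13)·(3 - 4)/((-13) - 13) = 7/2.
f(3) = -13, f(7/2) = -7/2. t(3) = (7/2) - (-7/2)·((7/2) - 3)/((-7/2) - (-13)) = 70/19.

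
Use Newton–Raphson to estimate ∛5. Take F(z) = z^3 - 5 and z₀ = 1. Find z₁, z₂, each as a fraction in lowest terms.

F'(z) = 3z^2.
F(1) = -4, F'(1) = 3, so z₁ = 1 - (-4)/3 = 7/3.
F(7/3) = 208/27, F'(7/3) = 49/3, so z₂ = (7/3) - (208/27)/(49/3) = 821/441.

z₁ = 7/3, z₂ = 821/441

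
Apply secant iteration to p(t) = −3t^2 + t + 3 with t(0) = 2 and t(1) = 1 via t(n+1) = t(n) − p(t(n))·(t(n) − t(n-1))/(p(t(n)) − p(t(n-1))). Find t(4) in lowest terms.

p(2) = −7, p(1) = 1. t(2) = 1 − 1·(1 − 2)/(1 − (−7)) = 9/8.
p(1) = 1, p(9/8) = 21/64. t(3) = (9/8) − (21/64)·((9/8) − 1)/((21/64) − 1) = 51/43.
p(9/8) = 21/64, p(51/43) = −63/1849. t(4) = (51/43) − (−63/1849)·((51/43) − (9/8))/((−63/1849) − (21/64)) = 2409/2041.

2409/2041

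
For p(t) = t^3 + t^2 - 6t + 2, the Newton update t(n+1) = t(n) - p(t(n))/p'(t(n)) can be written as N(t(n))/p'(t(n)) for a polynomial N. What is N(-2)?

-14

p'(t) = 3t^2 + 2t - 6.
N(t) = t·p'(t) - p(t) = t·(3t^2 + 2t - 6) - (t^3 + t^2 - 6t + 2) = 2t^3 + t^2 - 2.
N(-2) = -14.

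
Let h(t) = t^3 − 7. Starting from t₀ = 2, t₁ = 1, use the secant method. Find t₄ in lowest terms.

10814185/5656543

h(2) = 1, h(1) = −6. t₂ = 1 − (−6)·(1 − 2)/((−6) − 1) = 13/7.
h(1) = −6, h(13/7) = −204/343. t₃ = (13/7) − (−204/343)·((13/7) − 1)/((−204/343) − (−6)) = 201/103.
h(13/7) = −204/343, h(201/103) = 471512/1092727. t₄ = (201/103) − (471512/1092727)·((201/103) − (13/7))/((471512/1092727) − (−204/343)) = 10814185/5656543.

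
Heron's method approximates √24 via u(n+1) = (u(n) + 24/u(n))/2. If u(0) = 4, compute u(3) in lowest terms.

4801/980

u(1) = (4 + 24/4)/2 = 5.
u(2) = (5 + 24/5)/2 = 49/10.
u(3) = (49/10 + 24/(49/10))/2 = 4801/980.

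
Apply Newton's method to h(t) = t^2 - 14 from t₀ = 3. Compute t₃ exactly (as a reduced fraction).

2133553/570216

h'(t) = 2t.
h(3) = -5, h'(3) = 6, so t₁ = 3 - (-5)/6 = 23/6.
h(23/6) = 25/36, h'(23/6) = 23/3, so t₂ = (23/6) - (25/36)/(23/3) = 1033/276.
h(1033/276) = 625/76176, h'(1033/276) = 1033/138, so t₃ = (1033/276) - (625/76176)/(1033/138) = 2133553/570216.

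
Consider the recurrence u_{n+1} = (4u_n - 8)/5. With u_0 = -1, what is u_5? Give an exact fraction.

u_1 = (4·(-1) - 8)/5 = -12/5.
u_2 = (4·(-12/5) - 8)/5 = -88/25.
u_3 = (4·(-88/25) - 8)/5 = -552/125.
u_4 = (4·(-552/125) - 8)/5 = -3208/625.
u_5 = (4·(-3208/625) - 8)/5 = -17832/3125.

-17832/3125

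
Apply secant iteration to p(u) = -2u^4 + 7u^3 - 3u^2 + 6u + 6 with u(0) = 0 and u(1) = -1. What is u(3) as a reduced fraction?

p(0) = 6, p(-1) = -12. u(2) = (-1) - (-12)·((-1) - 0)/((-12) - 6) = -1/3.
p(-1) = -12, p(-1/3) = 274/81. u(3) = (-1/3) - (274/81)·((-1/3) - (-1))/((274/81) - (-12)) = -299/623.

-299/623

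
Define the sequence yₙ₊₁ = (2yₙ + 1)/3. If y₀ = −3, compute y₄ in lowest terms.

17/81

y₁ = (2·(−3) + 1)/3 = −5/3.
y₂ = (2·(−5/3) + 1)/3 = −7/9.
y₃ = (2·(−7/9) + 1)/3 = −5/27.
y₄ = (2·(−5/27) + 1)/3 = 17/81.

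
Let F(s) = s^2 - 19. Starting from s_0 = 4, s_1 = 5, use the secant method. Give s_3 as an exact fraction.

61/14

F(4) = -3, F(5) = 6. s_2 = 5 - 6·(5 - 4)/(6 - (-3)) = 13/3.
F(5) = 6, F(13/3) = -2/9. s_3 = (13/3) - (-2/9)·((13/3) - 5)/((-2/9) - 6) = 61/14.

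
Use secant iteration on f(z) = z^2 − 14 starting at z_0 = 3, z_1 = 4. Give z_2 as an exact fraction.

26/7

f(3) = −5, f(4) = 2. z_2 = 4 − 2·(4 − 3)/(2 − (−5)) = 26/7.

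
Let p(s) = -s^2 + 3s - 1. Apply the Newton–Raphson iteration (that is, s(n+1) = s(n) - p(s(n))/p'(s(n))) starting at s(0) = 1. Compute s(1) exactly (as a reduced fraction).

p'(s) = -2s + 3.
p(1) = 1, p'(1) = 1, so s(1) = 1 - 1/1 = 0.

0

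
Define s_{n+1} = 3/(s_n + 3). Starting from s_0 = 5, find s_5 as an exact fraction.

s_1 = 3/(5 + 3) = 3/8.
s_2 = 3/(3/8 + 3) = 8/9.
s_3 = 3/(8/9 + 3) = 27/35.
s_4 = 3/(27/35 + 3) = 35/44.
s_5 = 3/(35/44 + 3) = 132/167.

132/167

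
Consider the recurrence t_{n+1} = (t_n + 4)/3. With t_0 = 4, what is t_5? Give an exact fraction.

t_1 = (4 + 4)/3 = 8/3.
t_2 = ((8/3) + 4)/3 = 20/9.
t_3 = ((20/9) + 4)/3 = 56/27.
t_4 = ((56/27) + 4)/3 = 164/81.
t_5 = ((164/81) + 4)/3 = 488/243.

488/243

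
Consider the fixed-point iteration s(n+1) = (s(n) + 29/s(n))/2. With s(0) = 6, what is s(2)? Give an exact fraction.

8401/1560

s(1) = (6 + 29/6)/2 = 65/12.
s(2) = (65/12 + 29/(65/12))/2 = 8401/1560.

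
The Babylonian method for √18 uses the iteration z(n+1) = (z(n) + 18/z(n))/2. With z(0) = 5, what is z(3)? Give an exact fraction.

z(1) = (5 + 18/5)/2 = 43/10.
z(2) = (43/10 + 18/(43/10))/2 = 3649/860.
z(3) = (3649/860 + 18/(3649/860))/2 = 26628001/6276280.

26628001/6276280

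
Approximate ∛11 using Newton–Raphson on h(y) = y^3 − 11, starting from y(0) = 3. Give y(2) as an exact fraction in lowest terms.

765763/342225

h'(y) = 3y^2.
h(3) = 16, h'(3) = 27, so y(1) = 3 − 16/27 = 65/27.
h(65/27) = 58112/19683, h'(65/27) = 4225/243, so y(2) = (65/27) − (58112/19683)/(4225/243) = 765763/342225.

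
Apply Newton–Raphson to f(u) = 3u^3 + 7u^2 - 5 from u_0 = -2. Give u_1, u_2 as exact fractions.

f'(u) = 9u^2 + 14u.
f(-2) = -1, f'(-2) = 8, so u_1 = (-2) - (-1)/8 = -15/8.
f(-15/8) = -85/512, f'(-15/8) = 345/64, so u_2 = (-15/8) - (-85/512)/(345/64) = -509/276.

u_1 = -15/8, u_2 = -509/276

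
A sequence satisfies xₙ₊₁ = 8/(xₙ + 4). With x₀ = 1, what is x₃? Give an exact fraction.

28/19

x₁ = 8/(1 + 4) = 8/5.
x₂ = 8/(8/5 + 4) = 10/7.
x₃ = 8/(10/7 + 4) = 28/19.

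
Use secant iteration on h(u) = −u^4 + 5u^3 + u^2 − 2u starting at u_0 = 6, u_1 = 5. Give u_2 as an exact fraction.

h(6) = −192, h(5) = 15. u_2 = 5 − 15·(5 − 6)/(15 − (−192)) = 350/69.

350/69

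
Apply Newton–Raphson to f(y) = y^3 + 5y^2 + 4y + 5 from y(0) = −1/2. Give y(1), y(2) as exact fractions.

y(1) = 16, y(2) = 9467/932

f'(y) = 3y^2 + 10y + 4.
f(−1/2) = 33/8, f'(−1/2) = −1/4, so y(1) = (−1/2) − (33/8)/(−1/4) = 16.
f(16) = 5445, f'(16) = 932, so y(2) = 16 − 5445/932 = 9467/932.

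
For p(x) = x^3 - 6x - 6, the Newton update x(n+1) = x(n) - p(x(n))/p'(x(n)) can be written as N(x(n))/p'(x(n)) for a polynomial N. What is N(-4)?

p'(x) = 3x^2 - 6.
N(x) = x·p'(x) - p(x) = x·(3x^2 - 6) - (x^3 - 6x - 6) = 2x^3 + 6.
N(-4) = -122.

-122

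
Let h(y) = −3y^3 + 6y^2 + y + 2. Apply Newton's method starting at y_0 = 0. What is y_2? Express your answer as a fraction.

h'(y) = −9y^2 + 12y + 1.
h(0) = 2, h'(0) = 1, so y_1 = 0 − 2/1 = −2.
h(−2) = 48, h'(−2) = −59, so y_2 = (−2) − 48/(−59) = −70/59.

−70/59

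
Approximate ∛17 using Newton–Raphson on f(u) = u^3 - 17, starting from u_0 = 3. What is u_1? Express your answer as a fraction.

f'(u) = 3u^2.
f(3) = 10, f'(3) = 27, so u_1 = 3 - 10/27 = 71/27.

71/27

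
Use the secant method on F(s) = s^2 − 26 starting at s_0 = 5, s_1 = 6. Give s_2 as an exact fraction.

56/11

F(5) = −1, F(6) = 10. s_2 = 6 − 10·(6 − 5)/(10 − (−1)) = 56/11.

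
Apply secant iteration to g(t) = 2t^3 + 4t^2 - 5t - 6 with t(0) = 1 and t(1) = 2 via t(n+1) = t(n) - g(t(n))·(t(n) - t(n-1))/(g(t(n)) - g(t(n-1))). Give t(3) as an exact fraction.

14086/10571

g(1) = -5, g(2) = 16. t(2) = 2 - 16·(2 - 1)/(16 - (-5)) = 26/21.
g(2) = 16, g(26/21) = -20960/9261. t(3) = (26/21) - (-20960/9261)·((26/21) - 2)/((-20960/9261) - 16) = 14086/10571.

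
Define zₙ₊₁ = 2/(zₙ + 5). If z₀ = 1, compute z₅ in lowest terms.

462/1241

z₁ = 2/(1 + 5) = 1/3.
z₂ = 2/(1/3 + 5) = 3/8.
z₃ = 2/(3/8 + 5) = 16/43.
z₄ = 2/(16/43 + 5) = 86/231.
z₅ = 2/(86/231 + 5) = 462/1241.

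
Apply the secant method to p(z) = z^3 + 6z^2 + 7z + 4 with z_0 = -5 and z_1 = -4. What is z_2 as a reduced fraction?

p(-5) = -6, p(-4) = 8. z_2 = (-4) - 8·((-4) - (-5))/(8 - (-6)) = -32/7.

-32/7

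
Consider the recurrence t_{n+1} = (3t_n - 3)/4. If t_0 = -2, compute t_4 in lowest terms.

-687/256

t_1 = (3·(-2) - 3)/4 = -9/4.
t_2 = (3·(-9/4) - 3)/4 = -39/16.
t_3 = (3·(-39/16) - 3)/4 = -165/64.
t_4 = (3·(-165/64) - 3)/4 = -687/256.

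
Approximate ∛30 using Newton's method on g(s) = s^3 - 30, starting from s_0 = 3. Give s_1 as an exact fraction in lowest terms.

g'(s) = 3s^2.
g(3) = -3, g'(3) = 27, so s_1 = 3 - (-3)/27 = 28/9.

28/9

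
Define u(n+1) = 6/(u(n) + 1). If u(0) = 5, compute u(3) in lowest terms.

3/2

u(1) = 6/(5 + 1) = 1.
u(2) = 6/(1 + 1) = 3.
u(3) = 6/(3 + 1) = 3/2.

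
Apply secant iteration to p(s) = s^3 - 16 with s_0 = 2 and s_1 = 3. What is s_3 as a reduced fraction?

p(2) = -8, p(3) = 11. s_2 = 3 - 11·(3 - 2)/(11 - (-8)) = 46/19.
p(3) = 11, p(46/19) = -12408/6859. s_3 = (46/19) - (-12408/6859)·((46/19) - 3)/((-12408/6859) - 11) = 19990/7987.

19990/7987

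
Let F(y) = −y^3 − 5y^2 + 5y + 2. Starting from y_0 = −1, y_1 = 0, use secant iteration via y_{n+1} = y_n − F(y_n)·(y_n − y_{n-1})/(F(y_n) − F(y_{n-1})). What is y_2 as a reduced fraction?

−2/9

F(−1) = −7, F(0) = 2. y_2 = 0 − 2·(0 − (−1))/(2 − (−7)) = −2/9.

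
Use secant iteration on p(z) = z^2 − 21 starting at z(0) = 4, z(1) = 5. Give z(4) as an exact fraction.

p(4) = −5, p(5) = 4. z(2) = 5 − 4·(5 − 4)/(4 − (−5)) = 41/9.
p(5) = 4, p(41/9) = −20/81. z(3) = (41/9) − (−20/81)·((41/9) − 5)/((−20/81) − 4) = 197/43.
p(41/9) = −20/81, p(197/43) = −20/1849. z(4) = (197/43) − (−20/1849)·((197/43) − (41/9))/((−20/1849) − (−20/81)) = 4051/884.

4051/884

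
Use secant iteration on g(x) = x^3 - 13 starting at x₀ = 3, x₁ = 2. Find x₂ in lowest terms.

43/19

g(3) = 14, g(2) = -5. x₂ = 2 - (-5)·(2 - 3)/((-5) - 14) = 43/19.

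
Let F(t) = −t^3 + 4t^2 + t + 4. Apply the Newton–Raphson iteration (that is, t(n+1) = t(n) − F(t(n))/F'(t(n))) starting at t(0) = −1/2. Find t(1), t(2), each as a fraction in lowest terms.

F'(t) = −3t^2 + 8t + 1.
F(−1/2) = 37/8, F'(−1/2) = −15/4, so t(1) = (−1/2) − (37/8)/(−15/4) = 11/15.
F(11/15) = 21904/3375, F'(11/15) = 394/75, so t(2) = (11/15) − (21904/3375)/(394/75) = −4451/8865.

t(1) = 11/15, t(2) = −4451/8865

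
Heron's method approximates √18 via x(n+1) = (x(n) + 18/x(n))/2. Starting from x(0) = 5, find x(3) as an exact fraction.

x(1) = (5 + 18/5)/2 = 43/10.
x(2) = (43/10 + 18/(43/10))/2 = 3649/860.
x(3) = (3649/860 + 18/(3649/860))/2 = 26628001/6276280.

26628001/6276280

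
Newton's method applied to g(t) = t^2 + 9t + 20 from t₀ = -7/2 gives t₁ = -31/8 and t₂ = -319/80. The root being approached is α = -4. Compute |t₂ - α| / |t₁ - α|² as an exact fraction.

4/5

t₁ - α = -31/8 - (-4) = -31/8 + 4 = 1/8, so |t₁ - α| = 1/8.
t₂ - α = -319/80 - (-4) = -319/80 + 4 = 1/80, so |t₂ - α| = 1/80.
|t₁ - α|² = 1/64.
Ratio = (1/80) / (1/64) = 4/5.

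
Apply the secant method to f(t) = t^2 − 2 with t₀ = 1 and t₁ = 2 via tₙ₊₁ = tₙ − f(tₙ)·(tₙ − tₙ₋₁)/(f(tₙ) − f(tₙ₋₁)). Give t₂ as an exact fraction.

f(1) = −1, f(2) = 2. t₂ = 2 − 2·(2 − 1)/(2 − (−1)) = 4/3.

4/3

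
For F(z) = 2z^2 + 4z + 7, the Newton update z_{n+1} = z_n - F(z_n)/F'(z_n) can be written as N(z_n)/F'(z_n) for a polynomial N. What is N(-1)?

-5

F'(z) = 4z + 4.
N(z) = z·F'(z) - F(z) = z·(4z + 4) - (2z^2 + 4z + 7) = 2z^2 - 7.
N(-1) = -5.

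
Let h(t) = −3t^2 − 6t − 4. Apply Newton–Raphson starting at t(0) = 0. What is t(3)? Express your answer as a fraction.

h'(t) = −6t − 6.
h(0) = −4, h'(0) = −6, so t(1) = 0 − (−4)/(−6) = −2/3.
h(−2/3) = −4/3, h'(−2/3) = −2, so t(2) = (−2/3) − (−4/3)/(−2) = −4/3.
h(−4/3) = −4/3, h'(−4/3) = 2, so t(3) = (−4/3) − (−4/3)/2 = −2/3.

−2/3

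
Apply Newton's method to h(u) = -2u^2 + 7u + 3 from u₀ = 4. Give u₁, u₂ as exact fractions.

u₁ = 35/9, u₂ = 2693/693

h'(u) = -4u + 7.
h(4) = -1, h'(4) = -9, so u₁ = 4 - (-1)/(-9) = 35/9.
h(35/9) = -2/81, h'(35/9) = -77/9, so u₂ = (35/9) - (-2/81)/(-77/9) = 2693/693.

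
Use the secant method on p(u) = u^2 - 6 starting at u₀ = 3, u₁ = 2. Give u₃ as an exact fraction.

p(3) = 3, p(2) = -2. u₂ = 2 - (-2)·(2 - 3)/((-2) - 3) = 12/5.
p(2) = -2, p(12/5) = -6/25. u₃ = (12/5) - (-6/25)·((12/5) - 2)/((-6/25) - (-2)) = 27/11.

27/11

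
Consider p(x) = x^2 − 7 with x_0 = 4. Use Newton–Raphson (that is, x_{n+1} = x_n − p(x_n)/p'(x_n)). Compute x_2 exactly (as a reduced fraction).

977/368

p'(x) = 2x.
p(4) = 9, p'(4) = 8, so x_1 = 4 − 9/8 = 23/8.
p(23/8) = 81/64, p'(23/8) = 23/4, so x_2 = (23/8) − (81/64)/(23/4) = 977/368.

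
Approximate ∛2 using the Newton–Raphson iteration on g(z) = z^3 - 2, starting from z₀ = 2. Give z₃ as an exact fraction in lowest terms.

125116/99225

g'(z) = 3z^2.
g(2) = 6, g'(2) = 12, so z₁ = 2 - 6/12 = 3/2.
g(3/2) = 11/8, g'(3/2) = 27/4, so z₂ = (3/2) - (11/8)/(27/4) = 35/27.
g(35/27) = 3509/19683, g'(35/27) = 1225/243, so z₃ = (35/27) - (3509/19683)/(1225/243) = 125116/99225.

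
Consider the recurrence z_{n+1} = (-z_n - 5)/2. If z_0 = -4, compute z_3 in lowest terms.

-11/8

z_1 = (-(-4) - 5)/2 = -1/2.
z_2 = (-(-1/2) - 5)/2 = -9/4.
z_3 = (-(-9/4) - 5)/2 = -11/8.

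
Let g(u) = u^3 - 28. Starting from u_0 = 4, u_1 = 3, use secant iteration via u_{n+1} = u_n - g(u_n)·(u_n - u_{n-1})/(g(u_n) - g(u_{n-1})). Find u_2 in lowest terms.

112/37

g(4) = 36, g(3) = -1. u_2 = 3 - (-1)·(3 - 4)/((-1) - 36) = 112/37.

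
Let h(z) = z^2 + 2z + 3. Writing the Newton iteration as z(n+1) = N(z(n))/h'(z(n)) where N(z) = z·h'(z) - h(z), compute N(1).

h'(z) = 2z + 2.
N(z) = z·h'(z) - h(z) = z·(2z + 2) - (z^2 + 2z + 3) = z^2 - 3.
N(1) = -2.

-2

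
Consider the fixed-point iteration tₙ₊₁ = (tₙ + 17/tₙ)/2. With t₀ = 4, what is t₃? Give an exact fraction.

9478657/2298912

t₁ = (4 + 17/4)/2 = 33/8.
t₂ = (33/8 + 17/(33/8))/2 = 2177/528.
t₃ = (2177/528 + 17/(2177/528))/2 = 9478657/2298912.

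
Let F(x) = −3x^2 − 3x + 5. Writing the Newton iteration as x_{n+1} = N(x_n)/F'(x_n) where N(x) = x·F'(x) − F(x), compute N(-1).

−8

F'(x) = −6x − 3.
N(x) = x·F'(x) − F(x) = x·(−6x − 3) − (−3x^2 − 3x + 5) = −3x^2 − 5.
N(-1) = −8.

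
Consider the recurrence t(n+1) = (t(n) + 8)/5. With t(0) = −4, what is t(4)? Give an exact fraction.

t(1) = ((−4) + 8)/5 = 4/5.
t(2) = ((4/5) + 8)/5 = 44/25.
t(3) = ((44/25) + 8)/5 = 244/125.
t(4) = ((244/125) + 8)/5 = 1244/625.

1244/625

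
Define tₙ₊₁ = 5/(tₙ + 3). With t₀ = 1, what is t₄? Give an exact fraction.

t₁ = 5/(1 + 3) = 5/4.
t₂ = 5/(5/4 + 3) = 20/17.
t₃ = 5/(20/17 + 3) = 85/71.
t₄ = 5/(85/71 + 3) = 355/298.

355/298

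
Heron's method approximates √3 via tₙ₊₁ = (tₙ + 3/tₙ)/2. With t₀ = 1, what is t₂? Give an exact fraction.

t₁ = (1 + 3/1)/2 = 2.
t₂ = (2 + 3/2)/2 = 7/4.

7/4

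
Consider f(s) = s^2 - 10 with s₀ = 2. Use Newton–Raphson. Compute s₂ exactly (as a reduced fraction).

89/28

f'(s) = 2s.
f(2) = -6, f'(2) = 4, so s₁ = 2 - (-6)/4 = 7/2.
f(7/2) = 9/4, f'(7/2) = 7, so s₂ = (7/2) - (9/4)/7 = 89/28.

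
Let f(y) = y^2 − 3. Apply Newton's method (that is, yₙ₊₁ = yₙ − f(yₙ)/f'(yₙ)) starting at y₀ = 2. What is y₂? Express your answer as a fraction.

97/56

f'(y) = 2y.
f(2) = 1, f'(2) = 4, so y₁ = 2 − 1/4 = 7/4.
f(7/4) = 1/16, f'(7/4) = 7/2, so y₂ = (7/4) − (1/16)/(7/2) = 97/56.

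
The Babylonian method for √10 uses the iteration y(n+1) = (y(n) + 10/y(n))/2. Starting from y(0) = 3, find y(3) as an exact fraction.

y(1) = (3 + 10/3)/2 = 19/6.
y(2) = (19/6 + 10/(19/6))/2 = 721/228.
y(3) = (721/228 + 10/(721/228))/2 = 1039681/328776.

1039681/328776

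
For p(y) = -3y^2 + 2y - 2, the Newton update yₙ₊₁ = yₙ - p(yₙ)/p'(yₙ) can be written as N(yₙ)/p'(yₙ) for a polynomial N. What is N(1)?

-1

p'(y) = -6y + 2.
N(y) = y·p'(y) - p(y) = y·(-6y + 2) - (-3y^2 + 2y - 2) = -3y^2 + 2.
N(1) = -1.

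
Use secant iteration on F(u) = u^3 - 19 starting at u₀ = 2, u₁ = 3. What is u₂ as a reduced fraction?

49/19

F(2) = -11, F(3) = 8. u₂ = 3 - 8·(3 - 2)/(8 - (-11)) = 49/19.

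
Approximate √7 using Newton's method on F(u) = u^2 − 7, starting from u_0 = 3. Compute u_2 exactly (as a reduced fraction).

127/48

F'(u) = 2u.
F(3) = 2, F'(3) = 6, so u_1 = 3 − 2/6 = 8/3.
F(8/3) = 1/9, F'(8/3) = 16/3, so u_2 = (8/3) − (1/9)/(16/3) = 127/48.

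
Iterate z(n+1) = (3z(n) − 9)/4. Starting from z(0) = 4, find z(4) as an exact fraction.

z(1) = (3·4 − 9)/4 = 3/4.
z(2) = (3·(3/4) − 9)/4 = −27/16.
z(3) = (3·(−27/16) − 9)/4 = −225/64.
z(4) = (3·(−225/64) − 9)/4 = −1251/256.

−1251/256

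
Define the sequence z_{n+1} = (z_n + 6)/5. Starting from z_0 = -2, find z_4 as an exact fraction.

z_1 = ((-2) + 6)/5 = 4/5.
z_2 = ((4/5) + 6)/5 = 34/25.
z_3 = ((34/25) + 6)/5 = 184/125.
z_4 = ((184/125) + 6)/5 = 934/625.

934/625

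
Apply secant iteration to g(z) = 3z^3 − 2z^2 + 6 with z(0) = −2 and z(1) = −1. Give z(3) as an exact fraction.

g(−2) = −26, g(−1) = 1. z(2) = (−1) − 1·((−1) − (−2))/(1 − (−26)) = −28/27.
g(−1) = 1, g(−28/27) = 3302/6561. z(3) = (−28/27) − (3302/6561)·((−28/27) − (−1))/((3302/6561) − 1) = −3502/3259.

−3502/3259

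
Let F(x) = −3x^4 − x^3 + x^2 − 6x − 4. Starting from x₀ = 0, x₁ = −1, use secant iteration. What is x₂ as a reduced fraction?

−4/5

F(0) = −4, F(−1) = 1. x₂ = (−1) − 1·((−1) − 0)/(1 − (−4)) = −4/5.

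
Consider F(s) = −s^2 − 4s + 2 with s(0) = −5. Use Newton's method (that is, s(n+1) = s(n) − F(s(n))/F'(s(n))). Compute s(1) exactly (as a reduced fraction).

−9/2

F'(s) = −2s − 4.
F(−5) = −3, F'(−5) = 6, so s(1) = (−5) − (−3)/6 = −9/2.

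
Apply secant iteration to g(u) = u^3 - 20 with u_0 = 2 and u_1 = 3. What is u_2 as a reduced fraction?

g(2) = -12, g(3) = 7. u_2 = 3 - 7·(3 - 2)/(7 - (-12)) = 50/19.

50/19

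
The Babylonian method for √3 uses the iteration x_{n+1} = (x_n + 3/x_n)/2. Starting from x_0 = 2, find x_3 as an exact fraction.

x_1 = (2 + 3/2)/2 = 7/4.
x_2 = (7/4 + 3/(7/4))/2 = 97/56.
x_3 = (97/56 + 3/(97/56))/2 = 18817/10864.

18817/10864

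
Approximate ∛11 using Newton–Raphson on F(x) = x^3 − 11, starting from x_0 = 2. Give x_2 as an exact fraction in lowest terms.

1081/486

F'(x) = 3x^2.
F(2) = −3, F'(2) = 12, so x_1 = 2 − (−3)/12 = 9/4.
F(9/4) = 25/64, F'(9/4) = 243/16, so x_2 = (9/4) − (25/64)/(243/16) = 1081/486.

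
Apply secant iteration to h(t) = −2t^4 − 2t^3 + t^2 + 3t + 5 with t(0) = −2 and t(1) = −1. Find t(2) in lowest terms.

h(−2) = −13, h(−1) = 3. t(2) = (−1) − 3·((−1) − (−2))/(3 − (−13)) = −19/16.

−19/16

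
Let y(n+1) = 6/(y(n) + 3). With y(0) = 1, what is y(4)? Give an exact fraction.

26/19

y(1) = 6/(1 + 3) = 3/2.
y(2) = 6/(3/2 + 3) = 4/3.
y(3) = 6/(4/3 + 3) = 18/13.
y(4) = 6/(18/13 + 3) = 26/19.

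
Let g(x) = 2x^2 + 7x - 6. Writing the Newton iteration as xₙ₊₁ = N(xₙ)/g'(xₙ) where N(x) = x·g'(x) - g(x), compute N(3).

g'(x) = 4x + 7.
N(x) = x·g'(x) - g(x) = x·(4x + 7) - (2x^2 + 7x - 6) = 2x^2 + 6.
N(3) = 24.

24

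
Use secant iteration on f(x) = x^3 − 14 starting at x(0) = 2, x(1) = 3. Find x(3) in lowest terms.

18386/7693

f(2) = −6, f(3) = 13. x(2) = 3 − 13·(3 − 2)/(13 − (−6)) = 44/19.
f(3) = 13, f(44/19) = −10842/6859. x(3) = (44/19) − (−10842/6859)·((44/19) − 3)/((−10842/6859) − 13) = 18386/7693.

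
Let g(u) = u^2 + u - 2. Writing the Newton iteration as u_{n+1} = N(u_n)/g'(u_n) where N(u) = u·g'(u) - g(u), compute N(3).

11

g'(u) = 2u + 1.
N(u) = u·g'(u) - g(u) = u·(2u + 1) - (u^2 + u - 2) = u^2 + 2.
N(3) = 11.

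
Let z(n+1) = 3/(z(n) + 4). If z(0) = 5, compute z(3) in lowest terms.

z(1) = 3/(5 + 4) = 1/3.
z(2) = 3/(1/3 + 4) = 9/13.
z(3) = 3/(9/13 + 4) = 39/61.

39/61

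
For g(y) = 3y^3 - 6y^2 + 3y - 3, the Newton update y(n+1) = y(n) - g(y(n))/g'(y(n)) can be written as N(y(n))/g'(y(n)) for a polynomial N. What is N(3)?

g'(y) = 9y^2 - 12y + 3.
N(y) = y·g'(y) - g(y) = y·(9y^2 - 12y + 3) - (3y^3 - 6y^2 + 3y - 3) = 6y^3 - 6y^2 + 3.
N(3) = 111.

111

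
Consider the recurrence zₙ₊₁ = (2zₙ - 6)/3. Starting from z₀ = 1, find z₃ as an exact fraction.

z₁ = (2·1 - 6)/3 = -4/3.
z₂ = (2·(-4/3) - 6)/3 = -26/9.
z₃ = (2·(-26/9) - 6)/3 = -106/27.

-106/27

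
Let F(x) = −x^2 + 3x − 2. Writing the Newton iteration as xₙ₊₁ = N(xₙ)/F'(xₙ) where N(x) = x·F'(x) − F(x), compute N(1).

F'(x) = −2x + 3.
N(x) = x·F'(x) − F(x) = x·(−2x + 3) − (−x^2 + 3x − 2) = −x^2 + 2.
N(1) = 1.

1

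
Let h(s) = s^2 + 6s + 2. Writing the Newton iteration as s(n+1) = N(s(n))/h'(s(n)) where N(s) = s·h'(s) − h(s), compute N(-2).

h'(s) = 2s + 6.
N(s) = s·h'(s) − h(s) = s·(2s + 6) − (s^2 + 6s + 2) = s^2 − 2.
N(-2) = 2.

2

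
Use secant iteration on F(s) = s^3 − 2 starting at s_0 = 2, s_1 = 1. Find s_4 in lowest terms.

F(2) = 6, F(1) = −1. s_2 = 1 − (−1)·(1 − 2)/((−1) − 6) = 8/7.
F(1) = −1, F(8/7) = −174/343. s_3 = (8/7) − (−174/343)·((8/7) − 1)/((−174/343) − (−1)) = 218/169.
F(8/7) = −174/343, F(218/169) = 706614/4826809. s_4 = (218/169) − (706614/4826809)·((218/169) − (8/7))/((706614/4826809) − (−174/343)) = 1303035/1036622.

1303035/1036622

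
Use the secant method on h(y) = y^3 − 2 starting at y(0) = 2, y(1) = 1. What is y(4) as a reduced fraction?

h(2) = 6, h(1) = −1. y(2) = 1 − (−1)·(1 − 2)/((−1) − 6) = 8/7.
h(1) = −1, h(8/7) = −174/343. y(3) = (8/7) − (−174/343)·((8/7) − 1)/((−174/343) − (−1)) = 218/169.
h(8/7) = −174/343, h(218/169) = 706614/4826809. y(4) = (218/169) − (706614/4826809)·((218/169) − (8/7))/((706614/4826809) − (−174/343)) = 1303035/1036622.

1303035/1036622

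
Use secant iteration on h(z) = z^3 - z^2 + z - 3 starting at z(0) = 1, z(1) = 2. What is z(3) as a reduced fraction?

h(1) = -2, h(2) = 3. z(2) = 2 - 3·(2 - 1)/(3 - (-2)) = 7/5.
h(2) = 3, h(7/5) = -102/125. z(3) = (7/5) - (-102/125)·((7/5) - 2)/((-102/125) - 3) = 81/53.

81/53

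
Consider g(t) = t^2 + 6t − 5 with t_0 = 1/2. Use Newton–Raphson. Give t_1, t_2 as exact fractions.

t_1 = 3/4, t_2 = 89/120

g'(t) = 2t + 6.
g(1/2) = −7/4, g'(1/2) = 7, so t_1 = (1/2) − (−7/4)/7 = 3/4.
g(3/4) = 1/16, g'(3/4) = 15/2, so t_2 = (3/4) − (1/16)/(15/2) = 89/120.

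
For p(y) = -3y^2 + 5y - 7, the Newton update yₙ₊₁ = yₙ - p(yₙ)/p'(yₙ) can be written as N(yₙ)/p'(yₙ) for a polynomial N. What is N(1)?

p'(y) = -6y + 5.
N(y) = y·p'(y) - p(y) = y·(-6y + 5) - (-3y^2 + 5y - 7) = -3y^2 + 7.
N(1) = 4.

4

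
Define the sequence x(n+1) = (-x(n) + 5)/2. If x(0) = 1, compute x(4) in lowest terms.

13/8

x(1) = (-1 + 5)/2 = 2.
x(2) = (-2 + 5)/2 = 3/2.
x(3) = (-(3/2) + 5)/2 = 7/4.
x(4) = (-(7/4) + 5)/2 = 13/8.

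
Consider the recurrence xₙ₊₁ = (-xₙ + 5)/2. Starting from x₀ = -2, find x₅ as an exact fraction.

x₁ = (-(-2) + 5)/2 = 7/2.
x₂ = (-(7/2) + 5)/2 = 3/4.
x₃ = (-(3/4) + 5)/2 = 17/8.
x₄ = (-(17/8) + 5)/2 = 23/16.
x₅ = (-(23/16) + 5)/2 = 57/32.

57/32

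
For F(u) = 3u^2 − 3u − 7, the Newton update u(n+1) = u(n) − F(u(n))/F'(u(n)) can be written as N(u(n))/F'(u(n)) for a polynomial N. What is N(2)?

F'(u) = 6u − 3.
N(u) = u·F'(u) − F(u) = u·(6u − 3) − (3u^2 − 3u − 7) = 3u^2 + 7.
N(2) = 19.

19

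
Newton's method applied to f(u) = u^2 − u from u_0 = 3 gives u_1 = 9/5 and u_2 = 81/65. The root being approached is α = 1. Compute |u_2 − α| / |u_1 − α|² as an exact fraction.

5/13

u_1 − α = 9/5 − 1 = 4/5, so |u_1 − α| = 4/5.
u_2 − α = 81/65 − 1 = 16/65, so |u_2 − α| = 16/65.
|u_1 − α|² = 16/25.
Ratio = (16/65) / (16/25) = 5/13.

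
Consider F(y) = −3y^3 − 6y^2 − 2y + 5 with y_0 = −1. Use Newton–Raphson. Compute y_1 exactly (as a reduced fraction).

−5

F'(y) = −9y^2 − 12y − 2.
F(−1) = 4, F'(−1) = 1, so y_1 = (−1) − 4/1 = −5.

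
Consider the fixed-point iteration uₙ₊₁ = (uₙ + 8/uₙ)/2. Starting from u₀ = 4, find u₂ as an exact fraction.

17/6

u₁ = (4 + 8/4)/2 = 3.
u₂ = (3 + 8/3)/2 = 17/6.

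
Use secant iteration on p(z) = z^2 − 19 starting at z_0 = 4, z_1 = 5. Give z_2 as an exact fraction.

p(4) = −3, p(5) = 6. z_2 = 5 − 6·(5 − 4)/(6 − (−3)) = 13/3.

13/3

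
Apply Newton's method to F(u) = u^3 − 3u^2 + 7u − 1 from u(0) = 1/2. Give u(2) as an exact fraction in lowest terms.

F'(u) = 3u^2 − 6u + 7.
F(1/2) = 15/8, F'(1/2) = 19/4, so u(1) = (1/2) − (15/8)/(19/4) = 2/19.
F(2/19) = −2025/6859, F'(2/19) = 2311/361, so u(2) = (2/19) − (−2025/6859)/(2311/361) = 6647/43909.

6647/43909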